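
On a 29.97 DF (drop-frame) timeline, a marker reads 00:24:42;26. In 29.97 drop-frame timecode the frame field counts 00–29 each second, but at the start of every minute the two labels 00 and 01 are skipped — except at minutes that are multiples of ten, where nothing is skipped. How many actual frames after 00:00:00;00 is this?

Complete 10-minute blocks: 2, each 17982 frames → 35964.
Remaining 4 whole minutes in the current block: 1800 + 3 × 1798 = 7194 frames.
Within the current minute: 42 × 30 + 26 − 2 = 1284 (labels ;00/;01 skipped at this minute). Total = 35964 + 7194 + 1284 = 44442.

44442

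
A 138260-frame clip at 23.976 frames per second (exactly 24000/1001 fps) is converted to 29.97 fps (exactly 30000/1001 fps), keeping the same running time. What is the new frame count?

172825 frames

Target frames = source frames × (target rate / source rate) = 138260 × (30000/1001)/(24000/1001) = 138260 × 5/4 = 172825.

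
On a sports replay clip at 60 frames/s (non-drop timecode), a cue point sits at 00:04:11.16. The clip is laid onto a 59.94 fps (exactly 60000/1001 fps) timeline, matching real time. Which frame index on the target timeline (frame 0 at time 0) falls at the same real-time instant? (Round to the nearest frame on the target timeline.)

Source frame index: (0×3600 + 4×60 + 11) × 60 + 16 = 15076.
Real time: 15076 / (60) = 3769/15 s.
Target frame: (3769/15) × (60000/1001) = 15076000/1001 ≈ 15060.939 → 15061.

frame 15061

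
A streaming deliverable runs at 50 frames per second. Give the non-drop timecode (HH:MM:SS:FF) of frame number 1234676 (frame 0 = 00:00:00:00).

1234676 ÷ 50 = 24693 full seconds, remainder 26 frames.
24693 s = 6 h 51 min 33 s.
Timecode: 06:51:33:26.

06:51:33:26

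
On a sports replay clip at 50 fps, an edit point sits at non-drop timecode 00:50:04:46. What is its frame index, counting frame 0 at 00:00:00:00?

Total seconds to the label: (0 × 3600 + 50 × 60 + 4) = 3004.
Frame index = 3004 × 50 + 46 = 150246.

150246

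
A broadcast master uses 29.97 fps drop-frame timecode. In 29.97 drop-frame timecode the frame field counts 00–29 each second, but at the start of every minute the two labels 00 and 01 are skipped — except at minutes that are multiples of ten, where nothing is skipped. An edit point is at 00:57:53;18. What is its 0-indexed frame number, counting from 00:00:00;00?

As if non-drop at 30 labels/s: (0 × 3600 + 57 × 60 + 53) × 30 + 18 = 104208.
Minute boundaries passed: 57; those not divisible by 10: 57 − 5 = 52; dropped labels = 2 × 52 = 104.
Actual frame index = 104208 − 104 = 104104.

104104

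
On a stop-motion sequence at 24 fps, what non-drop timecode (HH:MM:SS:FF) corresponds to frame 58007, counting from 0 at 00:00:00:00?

00:40:16:23

58007 ÷ 24 = 2416 full seconds, remainder 23 frames.
2416 s = 0 h 40 min 16 s.
Timecode: 00:40:16:23.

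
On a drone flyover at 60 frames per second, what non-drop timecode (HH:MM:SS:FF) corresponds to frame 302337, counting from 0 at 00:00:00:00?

302337 ÷ 60 = 5038 full seconds, remainder 57 frames.
5038 s = 1 h 23 min 58 s.
Timecode: 01:23:58:57.

01:23:58:57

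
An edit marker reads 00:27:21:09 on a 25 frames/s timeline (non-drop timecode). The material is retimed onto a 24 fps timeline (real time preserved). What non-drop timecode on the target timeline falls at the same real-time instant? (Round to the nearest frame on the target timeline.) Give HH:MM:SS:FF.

Source frame index: (0×3600 + 27×60 + 21) × 25 + 9 = 41034.
Real time: 41034 / (25) = 41034/25 s.
Target frame: (41034/25) × (24) = 984816/25 ≈ 39392.640 → 39393.
At 24 labels/s: frame 39393 → 00:27:21:09.

00:27:21:09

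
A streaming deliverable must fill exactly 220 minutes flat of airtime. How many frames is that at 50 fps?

660000 frames

220 min = 13200 s.
Frames = 13200 × 50 = 660000.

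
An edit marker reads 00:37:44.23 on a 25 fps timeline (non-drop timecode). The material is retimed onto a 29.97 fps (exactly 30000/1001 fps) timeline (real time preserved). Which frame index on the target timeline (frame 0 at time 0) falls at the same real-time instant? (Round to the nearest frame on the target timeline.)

frame 67880

Source frame index: (0×3600 + 37×60 + 44) × 25 + 23 = 56623.
Real time: 56623 / (25) = 56623/25 s.
Target frame: (56623/25) × (30000/1001) = 9706800/143 ≈ 67879.720 → 67880.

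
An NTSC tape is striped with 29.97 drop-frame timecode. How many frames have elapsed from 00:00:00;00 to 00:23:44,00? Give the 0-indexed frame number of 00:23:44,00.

42678

As if non-drop at 30 labels/s: (0 × 3600 + 23 × 60 + 44) × 30 + 0 = 42720.
Minute boundaries passed: 23; those not divisible by 10: 23 − 2 = 21; dropped labels = 2 × 21 = 42.
Actual frame index = 42720 − 42 = 42678.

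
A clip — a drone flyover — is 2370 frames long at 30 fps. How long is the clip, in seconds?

79 seconds

Running time = 2370 / (30) = 79 s.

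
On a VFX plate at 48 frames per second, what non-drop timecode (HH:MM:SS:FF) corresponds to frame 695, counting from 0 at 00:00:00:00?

00:00:14:23

695 ÷ 48 = 14 full seconds, remainder 23 frames.
14 s = 0 h 0 min 14 s.
Timecode: 00:00:14:23.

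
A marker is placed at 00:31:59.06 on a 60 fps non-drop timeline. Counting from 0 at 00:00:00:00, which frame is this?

Total seconds to the label: (0 × 3600 + 31 × 60 + 59) = 1919.
Frame index = 1919 × 60 + 6 = 115146.

frame 115146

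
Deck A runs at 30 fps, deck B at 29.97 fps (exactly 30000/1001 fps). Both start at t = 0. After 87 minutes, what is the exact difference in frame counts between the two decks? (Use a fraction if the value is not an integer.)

87 min = 5220 s.
A emits 30 × 5220 = 156600 frames; B emits 30000/1001 × 5220 = 156600000/1001.
Difference = 156600/1001 frames (≈ 156.4436); B is behind A.

156600/1001 frames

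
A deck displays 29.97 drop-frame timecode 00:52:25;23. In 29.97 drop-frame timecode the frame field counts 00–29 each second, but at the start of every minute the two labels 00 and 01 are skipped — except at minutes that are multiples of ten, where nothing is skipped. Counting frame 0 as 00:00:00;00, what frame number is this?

94279

Complete 10-minute blocks: 5, each 17982 frames → 89910.
Remaining 2 whole minutes in the current block: 1800 + 1 × 1798 = 3598 frames.
Within the current minute: 25 × 30 + 23 − 2 = 771 (labels ;00/;01 skipped at this minute). Total = 89910 + 3598 + 771 = 94279.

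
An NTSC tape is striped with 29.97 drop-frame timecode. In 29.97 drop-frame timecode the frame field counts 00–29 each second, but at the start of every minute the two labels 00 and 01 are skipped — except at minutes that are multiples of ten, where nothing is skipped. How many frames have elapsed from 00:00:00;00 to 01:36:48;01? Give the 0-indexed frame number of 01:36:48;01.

174067

As if non-drop at 30 labels/s: (1 × 3600 + 36 × 60 + 48) × 30 + 1 = 174241.
Minute boundaries passed: 96; those not divisible by 10: 96 − 9 = 87; dropped labels = 2 × 87 = 174.
Actual frame index = 174241 − 174 = 174067.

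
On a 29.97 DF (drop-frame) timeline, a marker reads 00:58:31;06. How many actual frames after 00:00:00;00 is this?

As if non-drop at 30 labels/s: (0 × 3600 + 58 × 60 + 31) × 30 + 6 = 105336.
Minute boundaries passed: 58; those not divisible by 10: 58 − 5 = 53; dropped labels = 2 × 53 = 106.
Actual frame index = 105336 − 106 = 105230.

105230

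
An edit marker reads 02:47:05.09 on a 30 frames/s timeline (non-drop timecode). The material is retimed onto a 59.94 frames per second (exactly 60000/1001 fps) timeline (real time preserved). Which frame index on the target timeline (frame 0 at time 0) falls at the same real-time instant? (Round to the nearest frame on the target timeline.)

Source frame index: (2×3600 + 47×60 + 5) × 30 + 9 = 300759.
Real time: 300759 / (30) = 100253/10 s.
Target frame: (100253/10) × (60000/1001) = 601518000/1001 ≈ 600917.083 → 600917.

frame 600917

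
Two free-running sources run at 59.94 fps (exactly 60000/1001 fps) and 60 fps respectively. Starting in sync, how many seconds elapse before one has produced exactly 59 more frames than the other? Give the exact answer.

59059/60 seconds

The gap grows by |60 − 60000/1001| = 60/1001 frames per second.
Time for a 59-frame gap: 59 ÷ (60/1001) = 59059/60 s.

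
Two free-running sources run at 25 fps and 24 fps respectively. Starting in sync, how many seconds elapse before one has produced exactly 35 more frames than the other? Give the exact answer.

35 seconds

The gap grows by |24 − 25| = 1 frame per second.
Time for a 35-frame gap: 35 ÷ (1) = 35 s.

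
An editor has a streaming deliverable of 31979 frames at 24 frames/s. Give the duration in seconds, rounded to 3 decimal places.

1332.458 seconds

Running time = 31979 × 1/24 = 31979/24 s ≈ 1332.458 s.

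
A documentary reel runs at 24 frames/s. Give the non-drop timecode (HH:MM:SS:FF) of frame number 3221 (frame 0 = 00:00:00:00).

00:02:14:05

3221 ÷ 24 = 134 full seconds, remainder 5 frames.
134 s = 0 h 2 min 14 s.
Timecode: 00:02:14:05.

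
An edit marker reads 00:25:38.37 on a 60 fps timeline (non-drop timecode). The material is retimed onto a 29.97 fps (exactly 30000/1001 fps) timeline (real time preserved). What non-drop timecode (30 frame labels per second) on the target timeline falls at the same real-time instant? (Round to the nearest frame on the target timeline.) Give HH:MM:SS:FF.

Source frame index: (0×3600 + 25×60 + 38) × 60 + 37 = 92317.
Real time: 92317 / (60) = 92317/60 s.
Target frame: (92317/60) × (30000/1001) = 46158500/1001 ≈ 46112.388 → 46112.
At 30 labels/s: frame 46112 → 00:25:37:02.

00:25:37:02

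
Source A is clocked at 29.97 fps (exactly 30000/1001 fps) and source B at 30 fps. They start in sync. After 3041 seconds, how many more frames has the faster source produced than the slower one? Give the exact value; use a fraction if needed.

91230/1001 frames

A emits 30000/1001 × 3041 = 91230000/1001 frames; B emits 30 × 3041 = 91230.
Difference = 91230/1001 frames (≈ 91.1389); B is ahead of A.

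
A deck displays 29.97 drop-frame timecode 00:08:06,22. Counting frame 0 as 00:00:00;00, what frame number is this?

14586

As if non-drop at 30 labels/s: (0 × 3600 + 8 × 60 + 6) × 30 + 22 = 14602.
Minute boundaries passed: 8; those not divisible by 10: 8 − 0 = 8; dropped labels = 2 × 8 = 16.
Actual frame index = 14602 − 16 = 14586.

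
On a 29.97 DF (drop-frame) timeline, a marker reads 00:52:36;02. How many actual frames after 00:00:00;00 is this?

94588

As if non-drop at 30 labels/s: (0 × 3600 + 52 × 60 + 36) × 30 + 2 = 94682.
Minute boundaries passed: 52; those not divisible by 10: 52 − 5 = 47; dropped labels = 2 × 47 = 94.
Actual frame index = 94682 − 94 = 94588.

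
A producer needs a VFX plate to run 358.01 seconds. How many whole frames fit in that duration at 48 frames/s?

17184 frames

Frames = 358.01 × 48 = 429612/25 ≈ 17184.4800.
Complete frames: 17184.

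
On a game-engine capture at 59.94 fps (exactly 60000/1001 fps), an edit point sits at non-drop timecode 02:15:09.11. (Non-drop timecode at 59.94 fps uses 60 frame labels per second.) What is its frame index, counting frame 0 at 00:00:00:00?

486551

Total seconds to the label: (2 × 3600 + 15 × 60 + 9) = 8109.
Frame index = 8109 × 60 + 11 = 486551.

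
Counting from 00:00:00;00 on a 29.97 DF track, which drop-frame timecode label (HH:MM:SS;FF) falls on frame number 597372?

05:32:12;10

Each 10-minute DF block holds 10 × 60 × 30 − 9 × 2 = 17982 frames. 597372 ÷ 17982 → 33 full blocks, remainder 3966.
Within the partial block the first minute is 1800 frames and each further minute 1798, so 2 further minute boundaries passed. Total skipped labels = 18 × 33 + 2 × 2 = 598.
Non-drop label index = 597372 + 598 = 597970; at 30 labels/s that is 05:32:12:10, i.e. DF 05:32:12;10.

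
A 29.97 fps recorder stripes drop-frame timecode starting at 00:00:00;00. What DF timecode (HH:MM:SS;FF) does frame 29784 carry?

00:16:33;24

Each 10-minute DF block holds 10 × 60 × 30 − 9 × 2 = 17982 frames. 29784 ÷ 17982 → 1 full block, remainder 11802.
Within the partial block the first minute is 1800 frames and each further minute 1798, so 6 further minute boundaries passed. Total skipped labels = 18 × 1 + 2 × 6 = 30.
Non-drop label index = 29784 + 30 = 29814; at 30 labels/s that is 00:16:33:24, i.e. DF 00:16:33;24.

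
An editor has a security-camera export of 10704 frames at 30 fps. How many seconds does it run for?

356.8 seconds

Running time = 10704 / (30) = 356.8 s.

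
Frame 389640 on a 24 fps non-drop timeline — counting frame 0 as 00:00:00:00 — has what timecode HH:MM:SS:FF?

389640 ÷ 24 = 16235 full seconds, remainder 0 frames.
16235 s = 4 h 30 min 35 s.
Timecode: 04:30:35:00.

04:30:35:00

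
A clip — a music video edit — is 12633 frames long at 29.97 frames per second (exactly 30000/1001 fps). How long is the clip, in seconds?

Running time = 12633 / (30000/1001) = 421.5211 s.

421.5211 seconds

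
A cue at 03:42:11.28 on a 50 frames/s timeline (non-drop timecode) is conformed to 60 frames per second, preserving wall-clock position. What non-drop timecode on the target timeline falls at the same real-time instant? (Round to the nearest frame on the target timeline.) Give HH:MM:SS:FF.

03:42:11:34

Source frame index: (3×3600 + 42×60 + 11) × 50 + 28 = 666578.
Real time: 666578 / (50) = 333289/25 s.
Target frame: (333289/25) × (60) = 3999468/5 ≈ 799893.600 → 799894.
At 60 labels/s: frame 799894 → 03:42:11:34.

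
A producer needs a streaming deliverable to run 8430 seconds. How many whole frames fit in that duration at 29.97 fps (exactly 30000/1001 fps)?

252647 frames

Frames = 8430 × 30000/1001 = 252900000/1001 ≈ 252647.3526.
Complete frames: 252647.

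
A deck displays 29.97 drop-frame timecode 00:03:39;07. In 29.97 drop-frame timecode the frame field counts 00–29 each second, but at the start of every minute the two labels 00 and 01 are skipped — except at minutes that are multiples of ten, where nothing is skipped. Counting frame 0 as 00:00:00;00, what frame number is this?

6571

As if non-drop at 30 labels/s: (0 × 3600 + 3 × 60 + 39) × 30 + 7 = 6577.
Minute boundaries passed: 3; those not divisible by 10: 3 − 0 = 3; dropped labels = 2 × 3 = 6.
Actual frame index = 6577 − 6 = 6571.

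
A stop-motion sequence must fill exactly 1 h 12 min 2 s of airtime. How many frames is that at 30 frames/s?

129660 frames

1 h 12 min 2 s = 4322 s.
Frames = 4322 × 30 = 129660.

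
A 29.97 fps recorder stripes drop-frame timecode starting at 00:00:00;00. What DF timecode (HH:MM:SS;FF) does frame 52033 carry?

Ten DF minutes hold 17982 frames, so frame 52033 lies in block 2 (frames 35964–53945) with 16069 frames into that block.
The block's first minute is 1800 frames and the rest 1798 each; 16069 frames reaches minute 8, so 2 × 18 + 8 × 2 = 52 labels have been skipped so far.
Adding those back, label number 52033 + 52 = 52085 at 30 labels/s is 1736 s + 5 f = 0 h 28 min 56 s frame 5, i.e. 00:28:56;05.

00:28:56;05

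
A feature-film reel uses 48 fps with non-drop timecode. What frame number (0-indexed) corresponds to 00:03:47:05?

Total seconds to the label: (0 × 3600 + 3 × 60 + 47) = 227.
Frame index = 227 × 48 + 5 = 10901.

frame 10901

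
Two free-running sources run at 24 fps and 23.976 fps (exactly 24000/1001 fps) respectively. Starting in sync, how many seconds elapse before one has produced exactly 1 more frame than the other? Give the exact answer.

1001/24 seconds

The gap grows by |24000/1001 − 24| = 24/1001 frames per second.
Time for a 1-frame gap: 1 ÷ (24/1001) = 1001/24 s.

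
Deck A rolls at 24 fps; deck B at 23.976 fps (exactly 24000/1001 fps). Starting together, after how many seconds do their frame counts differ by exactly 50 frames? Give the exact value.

The gap grows by |24000/1001 − 24| = 24/1001 frames per second.
Time for a 50-frame gap: 50 ÷ (24/1001) = 25025/12 s.

25025/12 seconds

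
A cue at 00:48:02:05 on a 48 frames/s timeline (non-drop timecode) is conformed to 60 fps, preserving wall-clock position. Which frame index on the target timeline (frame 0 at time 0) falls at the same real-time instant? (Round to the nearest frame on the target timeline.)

Source frame index: (0×3600 + 48×60 + 2) × 48 + 5 = 138341.
Real time: 138341 / (48) = 138341/48 s.
Target frame: (138341/48) × (60) = 691705/4 ≈ 172926.250 → 172926.

frame 172926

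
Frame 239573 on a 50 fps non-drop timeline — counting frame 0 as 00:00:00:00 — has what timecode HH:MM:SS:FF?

01:19:51:23

239573 ÷ 50 = 4791 full seconds, remainder 23 frames.
4791 s = 1 h 19 min 51 s.
Timecode: 01:19:51:23.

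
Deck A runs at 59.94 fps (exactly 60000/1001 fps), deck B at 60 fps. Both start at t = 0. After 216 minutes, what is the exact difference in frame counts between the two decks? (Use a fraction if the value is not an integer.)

216 min = 12960 s.
A emits 60000/1001 × 12960 = 777600000/1001 frames; B emits 60 × 12960 = 777600.
Difference = 777600/1001 frames (≈ 776.8232); B is ahead of A.

777600/1001 frames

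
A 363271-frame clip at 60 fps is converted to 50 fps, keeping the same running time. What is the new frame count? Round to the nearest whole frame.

302726 frames

Frames at target rate = 363271 × (50) / (60) = 1816355/6 ≈ 302725.833.
Nearest whole frame: 302726.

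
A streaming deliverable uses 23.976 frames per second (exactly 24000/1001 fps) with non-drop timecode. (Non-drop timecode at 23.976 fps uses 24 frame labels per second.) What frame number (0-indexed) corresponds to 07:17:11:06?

Total seconds to the label: (7 × 3600 + 17 × 60 + 11) = 26231.
Frame index = 26231 × 24 + 6 = 629550.

frame 629550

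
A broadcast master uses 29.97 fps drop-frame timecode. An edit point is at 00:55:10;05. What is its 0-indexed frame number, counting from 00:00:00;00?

99205

Complete 10-minute blocks: 5, each 17982 frames → 89910.
Remaining 5 whole minutes in the current block: 1800 + 4 × 1798 = 8992 frames.
Within the current minute: 10 × 30 + 5 − 2 = 303 (labels ;00/;01 skipped at this minute). Total = 89910 + 8992 + 303 = 99205.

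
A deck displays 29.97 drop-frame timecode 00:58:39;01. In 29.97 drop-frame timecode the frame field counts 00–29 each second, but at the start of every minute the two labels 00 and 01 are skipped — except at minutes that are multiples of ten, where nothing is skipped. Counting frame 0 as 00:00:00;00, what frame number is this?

105465

As if non-drop at 30 labels/s: (0 × 3600 + 58 × 60 + 39) × 30 + 1 = 105571.
Minute boundaries passed: 58; those not divisible by 10: 58 − 5 = 53; dropped labels = 2 × 53 = 106.
Actual frame index = 105571 − 106 = 105465.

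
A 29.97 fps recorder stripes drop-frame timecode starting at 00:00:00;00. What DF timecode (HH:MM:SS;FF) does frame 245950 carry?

Ten DF minutes hold 17982 frames, so frame 245950 lies in block 13 (frames 233766–251747) with 12184 frames into that block.
The block's first minute is 1800 frames and the rest 1798 each; 12184 frames reaches minute 6, so 13 × 18 + 6 × 2 = 246 labels have been skipped so far.
Adding those back, label number 245950 + 246 = 246196 at 30 labels/s is 8206 s + 16 f = 2 h 16 min 46 s frame 16, i.e. 02:16:46;16.

02:16:46;16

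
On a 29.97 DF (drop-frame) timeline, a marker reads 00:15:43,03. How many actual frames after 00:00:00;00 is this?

Complete 10-minute blocks: 1, each 17982 frames → 17982.
Remaining 5 whole minutes in the current block: 1800 + 4 × 1798 = 8992 frames.
Within the current minute: 43 × 30 + 3 − 2 = 1291 (labels ;00/;01 skipped at this minute). Total = 17982 + 8992 + 1291 = 28265.

28265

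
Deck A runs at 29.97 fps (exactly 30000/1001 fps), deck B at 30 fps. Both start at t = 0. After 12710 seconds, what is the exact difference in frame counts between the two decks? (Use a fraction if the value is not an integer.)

381300/1001 frames

A emits 30000/1001 × 12710 = 381300000/1001 frames; B emits 30 × 12710 = 381300.
Difference = 381300/1001 frames (≈ 380.9191); B is ahead of A.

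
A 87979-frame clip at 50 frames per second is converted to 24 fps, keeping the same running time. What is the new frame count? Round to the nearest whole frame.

42230 frames

Frames at target rate = 87979 × (24) / (50) = 1055748/25 ≈ 42229.920.
Nearest whole frame: 42230.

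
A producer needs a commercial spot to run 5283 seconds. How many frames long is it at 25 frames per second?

132075 frames

Frames = 5283 × 25 = 132075.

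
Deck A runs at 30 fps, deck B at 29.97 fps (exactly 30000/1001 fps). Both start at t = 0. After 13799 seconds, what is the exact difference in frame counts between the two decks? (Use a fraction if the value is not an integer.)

413970/1001 frames

A emits 30 × 13799 = 413970 frames; B emits 30000/1001 × 13799 = 413970000/1001.
Difference = 413970/1001 frames (≈ 413.5564); B is behind A.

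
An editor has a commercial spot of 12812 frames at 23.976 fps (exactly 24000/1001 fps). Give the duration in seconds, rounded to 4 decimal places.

Running time = 12812 × 1001/24000 = 3206203/6000 s ≈ 534.3672 s.

534.3672 seconds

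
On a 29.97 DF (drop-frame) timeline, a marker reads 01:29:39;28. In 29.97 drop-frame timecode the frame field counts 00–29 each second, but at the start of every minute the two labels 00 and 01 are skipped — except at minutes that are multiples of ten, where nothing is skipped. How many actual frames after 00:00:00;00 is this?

161236

Complete 10-minute blocks: 8, each 17982 frames → 143856.
Remaining 9 whole minutes in the current block: 1800 + 8 × 1798 = 16184 frames.
Within the current minute: 39 × 30 + 28 − 2 = 1196 (labels ;00/;01 skipped at this minute). Total = 143856 + 16184 + 1196 = 161236.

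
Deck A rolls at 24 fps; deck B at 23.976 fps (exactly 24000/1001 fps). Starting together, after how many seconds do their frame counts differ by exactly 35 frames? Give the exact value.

The gap grows by |24000/1001 − 24| = 24/1001 frames per second.
Time for a 35-frame gap: 35 ÷ (24/1001) = 35035/24 s.

35035/24 seconds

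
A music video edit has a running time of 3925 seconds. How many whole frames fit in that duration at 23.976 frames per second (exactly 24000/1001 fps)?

Frames = 3925 × 24000/1001 = 94200000/1001 ≈ 94105.8941.
Complete frames: 94105.

94105 frames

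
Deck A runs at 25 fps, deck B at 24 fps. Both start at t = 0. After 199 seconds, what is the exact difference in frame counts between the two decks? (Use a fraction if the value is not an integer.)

A emits 25 × 199 = 4975 frames; B emits 24 × 199 = 4776.
Difference = 199 frames; B is behind A.

199 frames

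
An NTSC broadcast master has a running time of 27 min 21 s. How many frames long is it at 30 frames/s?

49230 frames

27 min 21 s = 1641 s.
Frames = 1641 × 30 = 49230.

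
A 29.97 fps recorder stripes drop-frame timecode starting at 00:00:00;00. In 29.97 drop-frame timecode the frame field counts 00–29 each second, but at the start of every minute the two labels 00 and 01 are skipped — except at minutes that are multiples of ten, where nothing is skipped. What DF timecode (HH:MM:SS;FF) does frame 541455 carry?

05:01:06;17

Each 10-minute DF block holds 10 × 60 × 30 − 9 × 2 = 17982 frames. 541455 ÷ 17982 → 30 full blocks, remainder 1995.
Within the partial block the first minute is 1800 frames and each further minute 1798, so 1 further minute boundary passed. Total skipped labels = 18 × 30 + 2 × 1 = 542.
Non-drop label index = 541455 + 542 = 541997; at 30 labels/s that is 05:01:06:17, i.e. DF 05:01:06;17.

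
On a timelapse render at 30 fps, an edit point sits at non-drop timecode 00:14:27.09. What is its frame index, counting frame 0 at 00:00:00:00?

Total seconds to the label: (0 × 3600 + 14 × 60 + 27) = 867.
Frame index = 867 × 30 + 9 = 26019.

26019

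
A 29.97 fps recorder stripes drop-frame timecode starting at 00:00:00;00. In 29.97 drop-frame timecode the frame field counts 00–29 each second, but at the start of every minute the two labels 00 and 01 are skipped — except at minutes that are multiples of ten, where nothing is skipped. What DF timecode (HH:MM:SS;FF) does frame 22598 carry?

00:12:34;00

Ten DF minutes hold 17982 frames, so frame 22598 lies in block 1 (frames 17982–35963) with 4616 frames into that block.
The block's first minute is 1800 frames and the rest 1798 each; 4616 frames reaches minute 2, so 1 × 18 + 2 × 2 = 22 labels have been skipped so far.
Adding those back, label number 22598 + 22 = 22620 at 30 labels/s is 754 s + 0 f = 0 h 12 min 34 s frame 0, i.e. 00:12:34;00.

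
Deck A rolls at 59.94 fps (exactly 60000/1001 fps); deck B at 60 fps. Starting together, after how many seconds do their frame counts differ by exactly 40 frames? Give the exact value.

The gap grows by |60 − 60000/1001| = 60/1001 frames per second.
Time for a 40-frame gap: 40 ÷ (60/1001) = 2002/3 s.

2002/3 seconds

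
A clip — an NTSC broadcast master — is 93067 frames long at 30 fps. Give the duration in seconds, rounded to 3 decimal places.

3102.233 seconds

Running time = 93067 × 1/30 = 93067/30 s ≈ 3102.233 s.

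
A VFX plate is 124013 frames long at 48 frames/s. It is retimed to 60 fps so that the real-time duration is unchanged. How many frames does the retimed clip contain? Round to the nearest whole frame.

155016 frames

Frames at target rate = 124013 × (60) / (48) = 620065/4 ≈ 155016.250.
Nearest whole frame: 155016.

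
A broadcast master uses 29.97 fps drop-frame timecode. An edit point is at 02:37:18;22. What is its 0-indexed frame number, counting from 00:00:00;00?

Complete 10-minute blocks: 15, each 17982 frames → 269730.
Remaining 7 whole minutes in the current block: 1800 + 6 × 1798 = 12588 frames.
Within the current minute: 18 × 30 + 22 − 2 = 560 (labels ;00/;01 skipped at this minute). Total = 269730 + 12588 + 560 = 282878.

282878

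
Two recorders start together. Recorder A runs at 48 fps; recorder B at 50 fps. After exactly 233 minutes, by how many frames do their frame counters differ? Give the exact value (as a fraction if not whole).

233 min = 13980 s.
A emits 48 × 13980 = 671040 frames; B emits 50 × 13980 = 699000.
Difference = 27960 frames; B is ahead of A.

27960 frames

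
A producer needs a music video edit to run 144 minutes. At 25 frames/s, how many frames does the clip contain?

216000 frames

144 min = 8640 s.
Frames = 8640 × 25 = 216000.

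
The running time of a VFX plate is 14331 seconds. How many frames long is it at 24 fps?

343944 frames

Frames = 14331 × 24 = 343944.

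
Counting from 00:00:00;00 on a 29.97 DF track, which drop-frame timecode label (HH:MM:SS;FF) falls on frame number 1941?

Ten DF minutes hold 17982 frames, so frame 1941 lies in block 0 (frames 0–17981) with 1941 frames into that block.
The block's first minute is 1800 frames and the rest 1798 each; 1941 frames reaches minute 1, so 0 × 18 + 1 × 2 = 2 labels have been skipped so far.
Adding those back, label number 1941 + 2 = 1943 at 30 labels/s is 64 s + 23 f = 0 h 1 min 4 s frame 23, i.e. 00:01:04;23.

00:01:04;23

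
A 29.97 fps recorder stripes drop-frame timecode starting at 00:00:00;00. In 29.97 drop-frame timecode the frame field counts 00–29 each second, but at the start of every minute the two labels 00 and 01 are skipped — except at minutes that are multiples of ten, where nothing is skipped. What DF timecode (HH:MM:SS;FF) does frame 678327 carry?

06:17:13;17

Each 10-minute DF block holds 10 × 60 × 30 − 9 × 2 = 17982 frames. 678327 ÷ 17982 → 37 full blocks, remainder 12993.
Within the partial block the first minute is 1800 frames and each further minute 1798, so 7 further minute boundaries passed. Total skipped labels = 18 × 37 + 2 × 7 = 680.
Non-drop label index = 678327 + 680 = 679007; at 30 labels/s that is 06:17:13:17, i.e. DF 06:17:13;17.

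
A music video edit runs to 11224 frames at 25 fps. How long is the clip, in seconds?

448.96 seconds

Running time = 11224 / (25) = 448.96 s.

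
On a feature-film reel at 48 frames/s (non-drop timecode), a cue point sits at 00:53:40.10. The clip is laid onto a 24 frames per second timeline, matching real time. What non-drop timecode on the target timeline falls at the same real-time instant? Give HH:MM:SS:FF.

00:53:40:05

Source frame index: (0×3600 + 53×60 + 40) × 48 + 10 = 154570.
Real time: 154570 / (48) = 77285/24 s.
Target frame: (77285/24) × (24) = 77285.
At 24 labels/s: frame 77285 → 00:53:40:05.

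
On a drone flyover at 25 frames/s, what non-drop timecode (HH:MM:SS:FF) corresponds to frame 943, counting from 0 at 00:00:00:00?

00:00:37:18

943 ÷ 25 = 37 full seconds, remainder 18 frames.
37 s = 0 h 0 min 37 s.
Timecode: 00:00:37:18.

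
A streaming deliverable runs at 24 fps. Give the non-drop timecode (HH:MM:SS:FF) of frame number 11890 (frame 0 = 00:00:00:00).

11890 ÷ 24 = 495 full seconds, remainder 10 frames.
495 s = 0 h 8 min 15 s.
Timecode: 00:08:15:10.

00:08:15:10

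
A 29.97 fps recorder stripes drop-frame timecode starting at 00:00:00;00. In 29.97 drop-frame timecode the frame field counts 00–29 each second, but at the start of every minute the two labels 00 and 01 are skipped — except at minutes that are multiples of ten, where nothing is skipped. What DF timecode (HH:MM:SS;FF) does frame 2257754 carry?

Each 10-minute DF block holds 10 × 60 × 30 − 9 × 2 = 17982 frames. 2257754 ÷ 17982 → 125 full blocks, remainder 10004.
Within the partial block the first minute is 1800 frames and each further minute 1798, so 5 further minute boundaries passed. Total skipped labels = 18 × 125 + 2 × 5 = 2260.
Non-drop label index = 2257754 + 2260 = 2260014; at 30 labels/s that is 20:55:33:24, i.e. DF 20:55:33;24.

20:55:33;24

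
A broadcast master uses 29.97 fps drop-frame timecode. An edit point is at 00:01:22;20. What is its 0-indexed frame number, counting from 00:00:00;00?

Complete 10-minute blocks: 0, each 17982 frames → 0.
Remaining 1 whole minute in the current block: 1800 + 0 × 1798 = 1800 frames.
Within the current minute: 22 × 30 + 20 − 2 = 678 (labels ;00/;01 skipped at this minute). Total = 0 + 1800 + 678 = 2478.

2478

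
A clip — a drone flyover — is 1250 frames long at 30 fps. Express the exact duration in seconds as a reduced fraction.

Running time = 1250 ÷ (30) = 1250 × 1/30 = 125/3 s.

125/3 seconds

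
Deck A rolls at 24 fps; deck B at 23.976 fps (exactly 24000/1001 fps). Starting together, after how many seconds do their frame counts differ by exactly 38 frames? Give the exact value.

19019/12 seconds

The gap grows by |24000/1001 − 24| = 24/1001 frames per second.
Time for a 38-frame gap: 38 ÷ (24/1001) = 19019/12 s.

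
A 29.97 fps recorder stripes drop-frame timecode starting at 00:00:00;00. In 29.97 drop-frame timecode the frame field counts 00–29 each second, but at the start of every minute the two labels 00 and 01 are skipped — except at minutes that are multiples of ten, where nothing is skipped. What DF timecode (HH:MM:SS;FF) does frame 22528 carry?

00:12:31;20

Each 10-minute DF block holds 10 × 60 × 30 − 9 × 2 = 17982 frames. 22528 ÷ 17982 → 1 full block, remainder 4546.
Within the partial block the first minute is 1800 frames and each further minute 1798, so 2 further minute boundaries passed. Total skipped labels = 18 × 1 + 2 × 2 = 22.
Non-drop label index = 22528 + 22 = 22550; at 30 labels/s that is 00:12:31:20, i.e. DF 00:12:31;20.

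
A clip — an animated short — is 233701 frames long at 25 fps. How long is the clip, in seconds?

Running time = 233701 / (25) = 9348.04 s.

9348.04 seconds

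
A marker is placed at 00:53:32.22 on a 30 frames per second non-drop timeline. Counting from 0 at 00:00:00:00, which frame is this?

frame 96382

Total seconds to the label: (0 × 3600 + 53 × 60 + 32) = 3212.
Frame index = 3212 × 30 + 22 = 96382.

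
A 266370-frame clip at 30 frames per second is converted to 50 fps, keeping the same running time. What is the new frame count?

443950 frames

Target frames = source frames × (target rate / source rate) = 266370 × (50)/(30) = 266370 × 5/3 = 443950.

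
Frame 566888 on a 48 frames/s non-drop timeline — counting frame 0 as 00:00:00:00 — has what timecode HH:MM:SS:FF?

566888 ÷ 48 = 11810 full seconds, remainder 8 frames.
11810 s = 3 h 16 min 50 s.
Timecode: 03:16:50:08.

03:16:50:08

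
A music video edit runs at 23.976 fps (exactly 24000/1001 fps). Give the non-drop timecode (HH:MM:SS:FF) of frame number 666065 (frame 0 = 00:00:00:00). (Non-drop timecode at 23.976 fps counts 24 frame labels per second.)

07:42:32:17

666065 ÷ 24 = 27752 full seconds, remainder 17 frames.
27752 s = 7 h 42 min 32 s.
Timecode: 07:42:32:17.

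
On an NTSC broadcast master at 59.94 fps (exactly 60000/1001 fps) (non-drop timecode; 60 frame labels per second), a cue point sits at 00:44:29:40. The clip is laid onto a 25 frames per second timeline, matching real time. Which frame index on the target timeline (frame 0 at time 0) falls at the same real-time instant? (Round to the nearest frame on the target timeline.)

frame 66808

Source frame index: (0×3600 + 44×60 + 29) × 60 + 40 = 160180.
Real time: 160180 / (60000/1001) = 8017009/3000 s.
Target frame: (8017009/3000) × (25) = 8017009/120 ≈ 66808.408 → 66808.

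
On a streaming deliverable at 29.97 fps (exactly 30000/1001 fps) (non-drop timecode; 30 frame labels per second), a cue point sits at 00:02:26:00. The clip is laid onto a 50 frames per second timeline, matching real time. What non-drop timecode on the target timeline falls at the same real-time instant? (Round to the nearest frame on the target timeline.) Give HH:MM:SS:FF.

Source frame index: (0×3600 + 2×60 + 26) × 30 + 0 = 4380.
Real time: 4380 / (30000/1001) = 73073/500 s.
Target frame: (73073/500) × (50) = 73073/10 ≈ 7307.300 → 7307.
At 50 labels/s: frame 7307 → 00:02:26:07.

00:02:26:07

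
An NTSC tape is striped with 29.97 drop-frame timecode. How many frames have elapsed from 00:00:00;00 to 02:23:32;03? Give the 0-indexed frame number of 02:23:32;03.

258105

As if non-drop at 30 labels/s: (2 × 3600 + 23 × 60 + 32) × 30 + 3 = 258363.
Minute boundaries passed: 143; those not divisible by 10: 143 − 14 = 129; dropped labels = 2 × 129 = 258.
Actual frame index = 258363 − 258 = 258105.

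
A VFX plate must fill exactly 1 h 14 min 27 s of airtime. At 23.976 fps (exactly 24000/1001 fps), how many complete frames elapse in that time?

107100 frames

1 h 14 min 27 s = 4467 s.
Frames = 4467 × 24000/1001 = 107208000/1001 ≈ 107100.8991.
Complete frames: 107100.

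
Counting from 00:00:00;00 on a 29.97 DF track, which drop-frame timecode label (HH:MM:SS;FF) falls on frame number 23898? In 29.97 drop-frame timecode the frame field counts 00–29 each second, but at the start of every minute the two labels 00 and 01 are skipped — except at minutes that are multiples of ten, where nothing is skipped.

00:13:17;12

Ten DF minutes hold 17982 frames, so frame 23898 lies in block 1 (frames 17982–35963) with 5916 frames into that block.
The block's first minute is 1800 frames and the rest 1798 each; 5916 frames reaches minute 3, so 1 × 18 + 3 × 2 = 24 labels have been skipped so far.
Adding those back, label number 23898 + 24 = 23922 at 30 labels/s is 797 s + 12 f = 0 h 13 min 17 s frame 12, i.e. 00:13:17;12.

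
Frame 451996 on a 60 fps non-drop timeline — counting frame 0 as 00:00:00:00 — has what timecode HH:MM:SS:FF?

451996 ÷ 60 = 7533 full seconds, remainder 16 frames.
7533 s = 2 h 5 min 33 s.
Timecode: 02:05:33:16.

02:05:33:16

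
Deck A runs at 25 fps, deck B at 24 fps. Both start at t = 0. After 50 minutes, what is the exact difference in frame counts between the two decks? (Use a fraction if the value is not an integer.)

50 min = 3000 s.
A emits 25 × 3000 = 75000 frames; B emits 24 × 3000 = 72000.
Difference = 3000 frames; B is behind A.

3000 frames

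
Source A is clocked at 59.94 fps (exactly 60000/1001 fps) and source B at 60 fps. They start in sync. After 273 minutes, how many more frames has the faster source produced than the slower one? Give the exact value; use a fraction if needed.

273 min = 16380 s.
A emits 60000/1001 × 16380 = 10800000/11 frames; B emits 60 × 16380 = 982800.
Difference = 10800/11 frames (≈ 981.8182); B is ahead of A.

10800/11 frames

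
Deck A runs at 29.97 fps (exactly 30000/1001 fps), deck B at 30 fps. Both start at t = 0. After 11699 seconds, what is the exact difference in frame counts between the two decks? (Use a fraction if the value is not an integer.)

A emits 30000/1001 × 11699 = 350970000/1001 frames; B emits 30 × 11699 = 350970.
Difference = 350970/1001 frames (≈ 350.6194); B is ahead of A.

350970/1001 frames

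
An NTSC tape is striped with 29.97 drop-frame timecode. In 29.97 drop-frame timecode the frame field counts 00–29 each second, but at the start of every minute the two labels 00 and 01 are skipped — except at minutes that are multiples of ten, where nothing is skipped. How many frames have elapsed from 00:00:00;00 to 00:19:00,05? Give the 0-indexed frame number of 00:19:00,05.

34169

Complete 10-minute blocks: 1, each 17982 frames → 17982.
Remaining 9 whole minutes in the current block: 1800 + 8 × 1798 = 16184 frames.
Within the current minute: 0 × 30 + 5 − 2 = 3 (labels ;00/;01 skipped at this minute). Total = 17982 + 16184 + 3 = 34169.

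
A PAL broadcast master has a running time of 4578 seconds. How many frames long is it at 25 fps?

114450 frames

Frames = 4578 × 25 = 114450.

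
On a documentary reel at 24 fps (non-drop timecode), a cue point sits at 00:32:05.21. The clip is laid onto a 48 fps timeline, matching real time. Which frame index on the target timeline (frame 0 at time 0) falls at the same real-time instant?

frame 92442

Source frame index: (0×3600 + 32×60 + 5) × 24 + 21 = 46221.
Real time: 46221 / (24) = 15407/8 s.
Target frame: (15407/8) × (48) = 92442.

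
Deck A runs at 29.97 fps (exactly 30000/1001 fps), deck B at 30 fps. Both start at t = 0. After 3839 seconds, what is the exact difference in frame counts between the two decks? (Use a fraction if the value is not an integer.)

A emits 30000/1001 × 3839 = 10470000/91 frames; B emits 30 × 3839 = 115170.
Difference = 10470/91 frames (≈ 115.0549); B is ahead of A.

10470/91 frames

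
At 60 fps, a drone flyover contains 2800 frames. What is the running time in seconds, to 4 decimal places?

Running time = 2800 × 1/60 = 140/3 s ≈ 46.6667 s.

46.6667 seconds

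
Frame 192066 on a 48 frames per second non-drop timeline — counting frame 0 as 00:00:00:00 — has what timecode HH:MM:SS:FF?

192066 ÷ 48 = 4001 full seconds, remainder 18 frames.
4001 s = 1 h 6 min 41 s.
Timecode: 01:06:41:18.

01:06:41:18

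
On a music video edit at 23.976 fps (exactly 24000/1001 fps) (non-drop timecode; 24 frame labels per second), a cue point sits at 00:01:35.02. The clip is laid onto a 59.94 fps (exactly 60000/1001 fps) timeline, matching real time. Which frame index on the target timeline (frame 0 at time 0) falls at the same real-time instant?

frame 5705

Source frame index: (0×3600 + 1×60 + 35) × 24 + 2 = 2282.
Real time: 2282 / (24000/1001) = 1142141/12000 s.
Target frame: (1142141/12000) × (60000/1001) = 5705.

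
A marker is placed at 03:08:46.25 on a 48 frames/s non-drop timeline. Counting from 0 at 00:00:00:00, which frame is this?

Total seconds to the label: (3 × 3600 + 8 × 60 + 46) = 11326.
Frame index = 11326 × 48 + 25 = 543673.

543673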